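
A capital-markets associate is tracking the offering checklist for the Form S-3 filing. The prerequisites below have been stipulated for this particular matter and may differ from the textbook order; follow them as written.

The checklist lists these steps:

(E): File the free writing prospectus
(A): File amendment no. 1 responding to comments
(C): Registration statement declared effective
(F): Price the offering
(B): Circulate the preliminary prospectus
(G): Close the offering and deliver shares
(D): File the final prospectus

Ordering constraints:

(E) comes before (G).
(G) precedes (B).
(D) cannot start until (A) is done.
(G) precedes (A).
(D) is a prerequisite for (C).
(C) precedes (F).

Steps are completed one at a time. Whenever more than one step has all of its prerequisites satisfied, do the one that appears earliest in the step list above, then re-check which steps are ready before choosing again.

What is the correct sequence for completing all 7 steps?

(E) (G) (A) (B) (D) (C) (F)

(E) has no prerequisites → (E) first.
(G) needed (E), now all done → (G).
Now (A) and (B) have their prerequisites met. (A) is listed earlier, so (A) next.
(D) now also ready, so the ready set is {(B), (D)}; (B) is listed earlier → (B).
That leaves (D) as the only ready step → (D).
Next only (C) has its prerequisites met → (C).
That leaves (F) as the only ready step → (F).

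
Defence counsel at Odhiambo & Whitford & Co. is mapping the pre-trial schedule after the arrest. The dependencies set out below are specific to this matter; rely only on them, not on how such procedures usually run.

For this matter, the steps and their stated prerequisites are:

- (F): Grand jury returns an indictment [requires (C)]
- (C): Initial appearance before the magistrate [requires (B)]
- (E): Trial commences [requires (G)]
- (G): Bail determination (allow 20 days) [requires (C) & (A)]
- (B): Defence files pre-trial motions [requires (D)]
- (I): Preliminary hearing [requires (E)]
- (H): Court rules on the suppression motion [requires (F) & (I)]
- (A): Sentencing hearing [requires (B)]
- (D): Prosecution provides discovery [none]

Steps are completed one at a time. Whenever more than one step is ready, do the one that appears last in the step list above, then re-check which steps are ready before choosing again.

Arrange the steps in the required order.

Only (D) has no prerequisites, so it is first.
(B) needed (D), now all done → (B).
Now (A) and (C) have their prerequisites met. (A) is listed later, so (A) next.
(C) needed (B), now all done → (C).
Now (G) and (F) have their prerequisites met. (G) is listed later, so (G) next.
Now (E) and (F) have their prerequisites met. (E) is listed later, so (E) next.
(I) now also ready, so the ready set is {(I), (F)}; (I) is listed later → (I).
(F) needed (C), now all done → (F).
(H) needed (I) and (F), now all done → (H).

(D), (B), (A), (C), (G), (E), (I), (F), (H)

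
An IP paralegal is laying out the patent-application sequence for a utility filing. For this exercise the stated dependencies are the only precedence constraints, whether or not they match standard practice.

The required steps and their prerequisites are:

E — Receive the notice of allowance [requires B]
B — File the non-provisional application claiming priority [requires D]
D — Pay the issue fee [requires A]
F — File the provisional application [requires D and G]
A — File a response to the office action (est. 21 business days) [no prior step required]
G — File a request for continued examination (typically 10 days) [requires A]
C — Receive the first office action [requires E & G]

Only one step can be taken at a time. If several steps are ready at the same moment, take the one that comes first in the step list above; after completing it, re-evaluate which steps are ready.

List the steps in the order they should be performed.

A → D → B → E → G → F → C

A is the only step with nothing outstanding, so it goes first.
D and G are both available; D is listed earlier → D.
B now also ready, so the ready set is {B, G}; B is listed earlier → B.
E now also ready, so the ready set is {E, G}; E is listed earlier → E.
Next only G has its prerequisites met → G.
Ready: F and C. F is listed earlier → F.
C needed E and G, now all done → C.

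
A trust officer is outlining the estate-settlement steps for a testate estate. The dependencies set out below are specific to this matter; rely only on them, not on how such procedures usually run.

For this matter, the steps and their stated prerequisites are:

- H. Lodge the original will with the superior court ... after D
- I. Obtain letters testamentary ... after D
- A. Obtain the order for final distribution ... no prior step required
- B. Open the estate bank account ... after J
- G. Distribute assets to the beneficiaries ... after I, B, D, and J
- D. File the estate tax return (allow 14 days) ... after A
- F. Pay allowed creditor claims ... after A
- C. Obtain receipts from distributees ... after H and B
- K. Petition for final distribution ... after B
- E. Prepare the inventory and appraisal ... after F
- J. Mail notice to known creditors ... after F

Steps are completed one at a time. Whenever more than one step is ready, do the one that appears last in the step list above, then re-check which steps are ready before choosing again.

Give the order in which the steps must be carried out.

A, F, J, E, D, B, K, I, G, H, C

A has no prerequisites → A first.
Ready: F and D. F is listed later → F.
J and E now also ready, so the ready set is {J, E, D}; J is listed later → J.
E, D and B are all available; E is listed later → E.
Now D and B have their prerequisites met. D is listed later, so D next.
I and H now also ready, so the ready set is {B, I, H}; B is listed later → B.
K now also ready, so the ready set is {K, I, H}; K is listed later → K.
Now I and H have their prerequisites met. I is listed later, so I next.
G and H are both available; G is listed later → G.
H is the only step now ready → H.
That leaves C as the only ready step → C.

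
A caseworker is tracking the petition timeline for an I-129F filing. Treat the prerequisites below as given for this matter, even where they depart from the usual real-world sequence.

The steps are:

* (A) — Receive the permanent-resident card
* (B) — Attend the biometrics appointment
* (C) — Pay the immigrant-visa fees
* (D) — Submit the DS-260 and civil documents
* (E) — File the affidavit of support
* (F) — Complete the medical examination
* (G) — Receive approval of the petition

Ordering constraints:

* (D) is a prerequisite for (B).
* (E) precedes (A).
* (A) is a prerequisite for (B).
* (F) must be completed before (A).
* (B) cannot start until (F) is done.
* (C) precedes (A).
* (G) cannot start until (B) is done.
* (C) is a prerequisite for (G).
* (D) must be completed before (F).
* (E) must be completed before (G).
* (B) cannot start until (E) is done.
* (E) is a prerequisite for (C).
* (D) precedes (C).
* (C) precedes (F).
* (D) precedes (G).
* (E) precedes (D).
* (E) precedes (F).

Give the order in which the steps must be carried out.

(E) is the only step with nothing outstanding, so it goes first.
(D) needed (E), now all done → (D).
That leaves (C) as the only ready step → (C).
(F) needed (C), (D) and (E), now all done → (F).
(A) needed (C), (E) and (F), now all done → (A).
(B) is the only step now ready → (B).
That leaves (G) as the only ready step → (G).

(E), (D), (C), (F), (A), (B), (G)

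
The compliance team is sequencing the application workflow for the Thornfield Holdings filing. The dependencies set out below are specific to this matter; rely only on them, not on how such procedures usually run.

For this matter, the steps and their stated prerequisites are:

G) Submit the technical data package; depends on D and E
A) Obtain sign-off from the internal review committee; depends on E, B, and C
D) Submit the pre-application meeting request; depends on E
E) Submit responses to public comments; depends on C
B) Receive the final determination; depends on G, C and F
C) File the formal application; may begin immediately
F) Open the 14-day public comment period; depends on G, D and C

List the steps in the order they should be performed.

C → E → D → G → F → B → A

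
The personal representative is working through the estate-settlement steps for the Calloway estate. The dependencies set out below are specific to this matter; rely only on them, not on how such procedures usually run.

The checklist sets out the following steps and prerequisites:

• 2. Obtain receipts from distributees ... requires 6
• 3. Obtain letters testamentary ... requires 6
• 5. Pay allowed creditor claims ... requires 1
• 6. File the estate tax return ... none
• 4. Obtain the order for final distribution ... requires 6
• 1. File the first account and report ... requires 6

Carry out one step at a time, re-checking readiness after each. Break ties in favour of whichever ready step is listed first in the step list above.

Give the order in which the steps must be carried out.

6 has no prerequisites → 6 first.
2, 3, 4 and 1 are all available; 2 is listed earlier → 2.
Now 3, 4 and 1 have their prerequisites met. 3 is listed earlier, so 3 next.
4 and 1 are both available; 4 is listed earlier → 4.
That leaves 1 as the only ready step → 1.
5 needed 1, now all done → 5.

6 2 3 4 1 5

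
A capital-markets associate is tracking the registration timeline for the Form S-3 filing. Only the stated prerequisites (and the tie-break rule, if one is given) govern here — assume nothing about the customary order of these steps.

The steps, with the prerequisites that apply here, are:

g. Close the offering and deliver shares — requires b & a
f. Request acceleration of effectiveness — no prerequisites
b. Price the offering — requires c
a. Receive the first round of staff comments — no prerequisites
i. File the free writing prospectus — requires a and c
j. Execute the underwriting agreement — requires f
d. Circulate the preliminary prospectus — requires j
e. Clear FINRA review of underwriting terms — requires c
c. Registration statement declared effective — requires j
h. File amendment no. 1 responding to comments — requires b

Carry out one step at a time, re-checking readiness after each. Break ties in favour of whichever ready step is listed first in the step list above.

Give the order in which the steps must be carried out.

f and a have no prerequisites; f is listed earlier, so f is first.
j now also ready, so the ready set is {a, j}; a is listed earlier → a.
j needed f, now all done → j.
Now d and c have their prerequisites met. d is listed earlier, so d next.
c needed j, now all done → c.
Now b, i and e have their prerequisites met. b is listed earlier, so b next.
Now g, i, e and h have their prerequisites met. g is listed earlier, so g next.
i, e and h are all available; i is listed earlier → i.
Now e and h have their prerequisites met. e is listed earlier, so e next.
h needed b, now all done → h.

f → a → j → d → c → b → g → i → e → h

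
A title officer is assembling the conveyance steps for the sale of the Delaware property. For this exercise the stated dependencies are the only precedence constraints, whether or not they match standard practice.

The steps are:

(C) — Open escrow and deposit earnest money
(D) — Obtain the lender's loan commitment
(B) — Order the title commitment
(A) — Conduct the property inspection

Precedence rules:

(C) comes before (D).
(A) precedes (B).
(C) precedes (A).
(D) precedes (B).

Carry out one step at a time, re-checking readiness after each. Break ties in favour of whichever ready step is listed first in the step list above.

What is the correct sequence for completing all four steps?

(C), (D), (A), (B)

(C) is the only step with nothing outstanding, so it goes first.
(D) and (A) are both available; (D) is listed earlier → (D).
Next only (A) has its prerequisites met → (A).
(B) is the only step now ready → (B).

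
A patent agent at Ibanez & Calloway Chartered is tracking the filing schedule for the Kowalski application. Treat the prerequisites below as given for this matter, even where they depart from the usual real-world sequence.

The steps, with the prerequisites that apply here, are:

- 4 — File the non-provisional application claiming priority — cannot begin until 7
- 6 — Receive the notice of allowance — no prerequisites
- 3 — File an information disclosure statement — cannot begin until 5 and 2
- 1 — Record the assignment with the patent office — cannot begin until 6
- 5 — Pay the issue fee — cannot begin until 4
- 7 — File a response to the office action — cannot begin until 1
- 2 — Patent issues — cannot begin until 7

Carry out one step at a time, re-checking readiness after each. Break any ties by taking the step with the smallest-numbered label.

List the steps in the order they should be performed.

6, 1, 7, 2, 4, 5, 3

6 is the only step with nothing outstanding, so it goes first.
Next only 1 has its prerequisites met → 1.
7 is the only step now ready → 7.
2 and 4 are both available; 2 has the earlier label → 2.
That leaves 4 as the only ready step → 4.
5 needed 4, now all done → 5.
3 is the only step now ready → 3.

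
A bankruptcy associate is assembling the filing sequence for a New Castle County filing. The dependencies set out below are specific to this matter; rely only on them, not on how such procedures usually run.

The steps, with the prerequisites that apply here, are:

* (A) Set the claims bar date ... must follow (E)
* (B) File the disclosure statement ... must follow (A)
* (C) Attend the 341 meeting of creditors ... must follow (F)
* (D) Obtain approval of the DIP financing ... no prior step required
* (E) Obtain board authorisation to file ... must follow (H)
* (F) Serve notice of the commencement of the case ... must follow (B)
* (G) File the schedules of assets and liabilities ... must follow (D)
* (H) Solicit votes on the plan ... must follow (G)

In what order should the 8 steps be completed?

(D) → (G) → (H) → (E) → (A) → (B) → (F) → (C)

(D) is the only step with nothing outstanding, so it goes first.
(G) needed (D), now all done → (G).
(H) needed (G), now all done → (H).
(E) needed (H), now all done → (E).
That leaves (A) as the only ready step → (A).
(B) needed (A), now all done → (B).
(F) is the only step now ready → (F).
(C) needed (F), now all done → (C).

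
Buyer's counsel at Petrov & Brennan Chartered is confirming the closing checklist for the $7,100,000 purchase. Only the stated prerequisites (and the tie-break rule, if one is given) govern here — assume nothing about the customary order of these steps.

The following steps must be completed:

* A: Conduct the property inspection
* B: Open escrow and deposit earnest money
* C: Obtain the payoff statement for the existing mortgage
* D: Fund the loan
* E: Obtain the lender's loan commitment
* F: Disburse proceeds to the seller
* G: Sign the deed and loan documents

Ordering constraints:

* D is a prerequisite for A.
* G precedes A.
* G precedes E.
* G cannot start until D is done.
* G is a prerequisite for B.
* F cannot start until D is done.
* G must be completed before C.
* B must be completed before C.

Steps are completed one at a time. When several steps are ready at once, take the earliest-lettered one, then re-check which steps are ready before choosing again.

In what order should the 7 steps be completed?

D is the only step with nothing outstanding, so it goes first.
F and G are both available; F has the earlier label → F.
G is the only step now ready → G.
A, B and E are all available; A has the earlier label → A.
Now B and E have their prerequisites met. B has the earlier label, so B next.
C now also ready, so the ready set is {C, E}; C has the earlier label → C.
That leaves E as the only ready step → E.

D F G A B C E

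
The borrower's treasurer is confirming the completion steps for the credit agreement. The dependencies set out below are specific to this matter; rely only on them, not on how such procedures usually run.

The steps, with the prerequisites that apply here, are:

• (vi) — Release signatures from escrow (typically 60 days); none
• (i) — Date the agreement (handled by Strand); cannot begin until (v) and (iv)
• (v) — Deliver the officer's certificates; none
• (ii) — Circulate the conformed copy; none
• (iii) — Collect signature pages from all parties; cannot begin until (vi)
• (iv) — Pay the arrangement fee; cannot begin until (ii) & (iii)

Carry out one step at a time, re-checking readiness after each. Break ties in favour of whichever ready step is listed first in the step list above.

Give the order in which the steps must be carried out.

Nothing is required for (vi), (v) and (ii). (vi) is listed earlier → (vi) first.
Now (v), (ii) and (iii) have their prerequisites met. (v) is listed earlier, so (v) next.
(ii) and (iii) are both available; (ii) is listed earlier → (ii).
(iii) is the only step now ready → (iii).
(iv) is the only step now ready → (iv).
(i) is the only step now ready → (i).

(vi) (v) (ii) (iii) (iv) (i)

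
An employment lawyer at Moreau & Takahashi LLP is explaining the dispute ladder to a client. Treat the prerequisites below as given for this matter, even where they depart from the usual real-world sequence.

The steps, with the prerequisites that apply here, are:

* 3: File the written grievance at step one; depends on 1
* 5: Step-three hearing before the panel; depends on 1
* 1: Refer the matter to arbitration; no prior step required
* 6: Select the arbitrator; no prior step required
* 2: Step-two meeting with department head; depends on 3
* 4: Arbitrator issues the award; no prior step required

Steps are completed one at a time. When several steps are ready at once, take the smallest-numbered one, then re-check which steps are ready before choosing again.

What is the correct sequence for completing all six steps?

1 → 3 → 2 → 4 → 5 → 6

Nothing is required for 1, 4 and 6. 1 has the earlier label → 1 first.
Ready: 3, 4, 5 and 6. 3 has the earlier label → 3.
Now 2, 4, 5 and 6 have their prerequisites met. 2 has the earlier label, so 2 next.
4, 5 and 6 are all available; 4 has the earlier label → 4.
Ready: 5 and 6. 5 has the earlier label → 5.
Next only 6 has its prerequisites met → 6.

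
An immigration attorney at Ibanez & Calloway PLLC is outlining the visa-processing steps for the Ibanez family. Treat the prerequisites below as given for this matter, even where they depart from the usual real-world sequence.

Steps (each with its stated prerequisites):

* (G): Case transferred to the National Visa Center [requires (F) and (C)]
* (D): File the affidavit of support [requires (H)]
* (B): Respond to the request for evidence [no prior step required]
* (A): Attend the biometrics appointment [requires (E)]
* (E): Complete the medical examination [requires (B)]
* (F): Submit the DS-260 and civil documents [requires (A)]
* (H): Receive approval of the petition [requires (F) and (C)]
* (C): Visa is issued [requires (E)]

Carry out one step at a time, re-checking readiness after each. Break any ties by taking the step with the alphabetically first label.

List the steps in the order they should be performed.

Only (B) has no prerequisites, so it is first.
(E) needed (B), now all done → (E).
Now (A) and (C) have their prerequisites met. (A) has the earlier label, so (A) next.
(F) now also ready, so the ready set is {(C), (F)}; (C) has the earlier label → (C).
That leaves (F) as the only ready step → (F).
(G) and (H) are both available; (G) has the earlier label → (G).
Next only (H) has its prerequisites met → (H).
That leaves (D) as the only ready step → (D).

(B), (E), (A), (C), (F), (G), (H), (D)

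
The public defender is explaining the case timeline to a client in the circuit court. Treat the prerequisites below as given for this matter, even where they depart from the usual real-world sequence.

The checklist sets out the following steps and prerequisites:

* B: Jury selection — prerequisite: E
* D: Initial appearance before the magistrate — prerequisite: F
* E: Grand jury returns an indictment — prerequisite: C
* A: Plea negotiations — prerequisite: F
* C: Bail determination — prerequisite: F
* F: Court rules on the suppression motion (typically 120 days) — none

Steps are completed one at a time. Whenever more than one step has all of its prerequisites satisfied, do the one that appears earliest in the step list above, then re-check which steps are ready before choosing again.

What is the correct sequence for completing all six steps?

F, D, A, C, E, B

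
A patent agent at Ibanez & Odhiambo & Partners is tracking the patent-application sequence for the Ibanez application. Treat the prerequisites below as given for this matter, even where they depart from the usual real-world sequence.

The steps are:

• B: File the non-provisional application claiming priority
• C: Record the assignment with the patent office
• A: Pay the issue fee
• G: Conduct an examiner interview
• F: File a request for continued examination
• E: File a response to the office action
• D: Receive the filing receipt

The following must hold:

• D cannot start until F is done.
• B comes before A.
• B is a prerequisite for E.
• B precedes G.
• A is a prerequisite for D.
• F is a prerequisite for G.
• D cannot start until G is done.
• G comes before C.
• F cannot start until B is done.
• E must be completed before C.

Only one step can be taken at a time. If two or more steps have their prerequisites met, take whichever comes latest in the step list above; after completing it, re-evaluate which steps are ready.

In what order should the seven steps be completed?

B has no prerequisites → B first.
E, F and A are all available; E is listed later → E.
Ready: F and A. F is listed later → F.
G now also ready, so the ready set is {G, A}; G is listed later → G.
Ready: A and C. A is listed later → A.
D and C are both available; D is listed later → D.
C is the only step now ready → C.

B → E → F → G → A → D → C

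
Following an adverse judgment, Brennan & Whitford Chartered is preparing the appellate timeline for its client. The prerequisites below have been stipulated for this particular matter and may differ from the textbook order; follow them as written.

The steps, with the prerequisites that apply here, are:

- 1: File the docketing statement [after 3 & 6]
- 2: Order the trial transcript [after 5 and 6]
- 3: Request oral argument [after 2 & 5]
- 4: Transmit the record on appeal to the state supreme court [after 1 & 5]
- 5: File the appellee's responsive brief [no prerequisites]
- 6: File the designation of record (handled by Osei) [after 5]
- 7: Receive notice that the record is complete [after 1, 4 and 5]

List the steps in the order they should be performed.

5 has no prerequisites → 5 first.
That leaves 6 as the only ready step → 6.
That leaves 2 as the only ready step → 2.
That leaves 3 as the only ready step → 3.
Next only 1 has its prerequisites met → 1.
Next only 4 has its prerequisites met → 4.
7 is the only step now ready → 7.

5, 6, 2, 3, 1, 4, 7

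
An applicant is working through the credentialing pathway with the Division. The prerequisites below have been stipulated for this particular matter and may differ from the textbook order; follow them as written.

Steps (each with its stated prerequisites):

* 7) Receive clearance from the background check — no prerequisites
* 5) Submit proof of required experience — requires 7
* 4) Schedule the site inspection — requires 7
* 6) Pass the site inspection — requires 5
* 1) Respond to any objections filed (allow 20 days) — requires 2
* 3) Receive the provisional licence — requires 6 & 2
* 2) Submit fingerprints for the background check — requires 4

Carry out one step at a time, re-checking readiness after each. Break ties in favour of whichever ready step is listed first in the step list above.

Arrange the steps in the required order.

7 is the only step with nothing outstanding, so it goes first.
Ready: 5 and 4. 5 is listed earlier → 5.
6 now also ready, so the ready set is {4, 6}; 4 is listed earlier → 4.
6 and 2 are both available; 6 is listed earlier → 6.
2 is the only step now ready → 2.
Now 1 and 3 have their prerequisites met. 1 is listed earlier, so 1 next.
That leaves 3 as the only ready step → 3.

7 5 4 6 2 1 3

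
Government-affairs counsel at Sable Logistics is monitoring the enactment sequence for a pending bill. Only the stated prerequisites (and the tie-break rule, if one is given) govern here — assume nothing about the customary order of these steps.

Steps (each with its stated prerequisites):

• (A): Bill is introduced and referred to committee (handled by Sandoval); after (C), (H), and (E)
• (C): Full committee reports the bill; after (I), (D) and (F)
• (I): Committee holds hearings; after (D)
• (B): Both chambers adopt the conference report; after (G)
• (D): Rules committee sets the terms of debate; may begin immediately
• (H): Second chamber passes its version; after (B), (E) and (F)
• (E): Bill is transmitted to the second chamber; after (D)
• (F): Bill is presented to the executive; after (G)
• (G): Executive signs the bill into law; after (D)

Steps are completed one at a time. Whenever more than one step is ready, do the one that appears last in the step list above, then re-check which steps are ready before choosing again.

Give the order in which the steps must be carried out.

Only (D) has no prerequisites, so it is first.
Ready: (G), (E) and (I). (G) is listed later → (G).
(F) and (B) now also ready, so the ready set is {(F), (E), (B), (I)}; (F) is listed later → (F).
Ready: (E), (B) and (I). (E) is listed later → (E).
Ready: (B) and (I). (B) is listed later → (B).
Ready: (H) and (I). (H) is listed later → (H).
(I) needed (D), now all done → (I).
That leaves (C) as the only ready step → (C).
That leaves (A) as the only ready step → (A).

(D) → (G) → (F) → (E) → (B) → (H) → (I) → (C) → (A)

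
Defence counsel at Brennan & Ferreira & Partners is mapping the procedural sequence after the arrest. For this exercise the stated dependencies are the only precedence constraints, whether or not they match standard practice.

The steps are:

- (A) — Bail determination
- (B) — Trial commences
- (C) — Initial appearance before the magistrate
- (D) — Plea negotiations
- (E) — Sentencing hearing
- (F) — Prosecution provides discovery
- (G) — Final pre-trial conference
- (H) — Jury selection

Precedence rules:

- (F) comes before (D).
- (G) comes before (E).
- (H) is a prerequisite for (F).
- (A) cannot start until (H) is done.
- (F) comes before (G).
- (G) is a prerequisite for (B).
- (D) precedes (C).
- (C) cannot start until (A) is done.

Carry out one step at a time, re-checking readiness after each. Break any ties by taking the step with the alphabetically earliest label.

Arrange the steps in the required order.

(H), (A), (F), (D), (C), (G), (B), (E)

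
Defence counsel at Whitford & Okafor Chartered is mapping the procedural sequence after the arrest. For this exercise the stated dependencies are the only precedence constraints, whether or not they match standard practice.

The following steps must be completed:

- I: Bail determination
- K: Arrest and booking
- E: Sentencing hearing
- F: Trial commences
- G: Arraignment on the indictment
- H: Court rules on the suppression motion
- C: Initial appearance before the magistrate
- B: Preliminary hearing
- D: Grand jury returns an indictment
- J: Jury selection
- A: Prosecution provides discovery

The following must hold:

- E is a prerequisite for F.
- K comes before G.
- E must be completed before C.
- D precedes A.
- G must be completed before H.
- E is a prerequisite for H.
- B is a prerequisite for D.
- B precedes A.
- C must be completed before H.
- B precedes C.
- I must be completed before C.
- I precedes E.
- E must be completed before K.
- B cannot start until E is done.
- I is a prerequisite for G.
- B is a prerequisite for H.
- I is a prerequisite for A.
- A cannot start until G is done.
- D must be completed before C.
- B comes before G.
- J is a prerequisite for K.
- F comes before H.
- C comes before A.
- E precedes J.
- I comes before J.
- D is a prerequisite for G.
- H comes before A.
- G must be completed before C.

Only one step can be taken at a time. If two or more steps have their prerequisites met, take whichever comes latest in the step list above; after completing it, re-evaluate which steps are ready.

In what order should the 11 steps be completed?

I, E, J, B, D, F, K, G, C, H, A

Only I has no prerequisites, so it is first.
Next only E has its prerequisites met → E.
Now J, B and F have their prerequisites met. J is listed later, so J next.
K now also ready, so the ready set is {B, F, K}; B is listed later → B.
D now also ready, so the ready set is {D, F, K}; D is listed later → D.
Ready: F and K. F is listed later → F.
That leaves K as the only ready step → K.
G needed D, B, K and I, now all done → G.
C needed D, B, G, E and I, now all done → C.
H is the only step now ready → H.
A is the only step now ready → A.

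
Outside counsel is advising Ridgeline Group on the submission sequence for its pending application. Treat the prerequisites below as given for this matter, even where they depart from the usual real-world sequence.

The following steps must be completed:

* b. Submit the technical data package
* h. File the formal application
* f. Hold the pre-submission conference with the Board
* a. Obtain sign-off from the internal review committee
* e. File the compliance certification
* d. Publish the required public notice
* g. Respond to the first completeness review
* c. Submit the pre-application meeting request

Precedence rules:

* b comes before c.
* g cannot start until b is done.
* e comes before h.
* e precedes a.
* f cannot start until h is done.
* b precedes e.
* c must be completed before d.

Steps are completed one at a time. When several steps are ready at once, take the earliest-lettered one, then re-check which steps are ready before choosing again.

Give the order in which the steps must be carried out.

b is the only step with nothing outstanding, so it goes first.
Now c, e and g have their prerequisites met. c has the earlier label, so c next.
d, e and g are all available; d has the earlier label → d.
e and g are both available; e has the earlier label → e.
a and h now also ready, so the ready set is {a, g, h}; a has the earlier label → a.
g and h are both available; g has the earlier label → g.
h needed e, now all done → h.
f needed h, now all done → f.

b → c → d → e → a → g → h → f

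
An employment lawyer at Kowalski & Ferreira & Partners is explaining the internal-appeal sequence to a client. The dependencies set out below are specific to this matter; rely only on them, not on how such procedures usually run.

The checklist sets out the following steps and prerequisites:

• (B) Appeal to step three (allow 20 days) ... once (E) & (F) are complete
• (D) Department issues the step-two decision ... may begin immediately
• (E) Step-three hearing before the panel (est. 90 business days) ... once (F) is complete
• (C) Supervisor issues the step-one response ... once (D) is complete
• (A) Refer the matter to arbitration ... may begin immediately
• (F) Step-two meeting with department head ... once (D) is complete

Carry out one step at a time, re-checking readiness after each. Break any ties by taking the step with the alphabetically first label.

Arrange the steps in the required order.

(A) (D) (C) (F) (E) (B)

(A) and (D) have no prerequisites; (A) has the earlier label, so (A) is first.
That leaves (D) as the only ready step → (D).
Now (C) and (F) have their prerequisites met. (C) has the earlier label, so (C) next.
(F) is the only step now ready → (F).
Next only (E) has its prerequisites met → (E).
(B) needed (E) and (F), now all done → (B).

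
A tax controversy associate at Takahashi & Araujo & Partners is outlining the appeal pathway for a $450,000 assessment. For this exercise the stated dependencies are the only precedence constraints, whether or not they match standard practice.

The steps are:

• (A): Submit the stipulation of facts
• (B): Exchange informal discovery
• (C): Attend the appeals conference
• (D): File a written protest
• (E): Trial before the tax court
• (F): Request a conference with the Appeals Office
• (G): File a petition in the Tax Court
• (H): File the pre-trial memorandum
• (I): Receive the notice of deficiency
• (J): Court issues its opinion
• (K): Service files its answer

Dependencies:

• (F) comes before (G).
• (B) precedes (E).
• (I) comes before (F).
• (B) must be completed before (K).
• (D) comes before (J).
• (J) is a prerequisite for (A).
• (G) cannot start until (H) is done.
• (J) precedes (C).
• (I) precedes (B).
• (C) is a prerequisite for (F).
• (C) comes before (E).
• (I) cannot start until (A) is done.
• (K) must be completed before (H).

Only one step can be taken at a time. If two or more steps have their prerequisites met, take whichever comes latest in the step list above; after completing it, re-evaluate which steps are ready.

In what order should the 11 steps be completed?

(D), (J), (C), (A), (I), (F), (B), (K), (H), (G), (E)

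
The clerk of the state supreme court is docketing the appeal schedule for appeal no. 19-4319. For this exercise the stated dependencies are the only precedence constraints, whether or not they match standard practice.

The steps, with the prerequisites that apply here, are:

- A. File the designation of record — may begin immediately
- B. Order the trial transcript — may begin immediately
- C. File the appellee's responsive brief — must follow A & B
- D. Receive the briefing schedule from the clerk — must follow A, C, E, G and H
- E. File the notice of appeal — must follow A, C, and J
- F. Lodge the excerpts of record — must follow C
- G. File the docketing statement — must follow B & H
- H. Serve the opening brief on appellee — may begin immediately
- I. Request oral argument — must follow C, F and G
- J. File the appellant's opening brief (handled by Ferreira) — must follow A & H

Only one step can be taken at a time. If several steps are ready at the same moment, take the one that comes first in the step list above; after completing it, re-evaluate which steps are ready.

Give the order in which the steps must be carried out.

A → B → C → F → H → G → I → J → E → D

A, B and H have no prerequisites; A is listed earlier, so A is first.
Ready: B and H. B is listed earlier → B.
C now also ready, so the ready set is {C, H}; C is listed earlier → C.
Ready: F and H. F is listed earlier → F.
Next only H has its prerequisites met → H.
Now G and J have their prerequisites met. G is listed earlier, so G next.
I and J are both available; I is listed earlier → I.
J is the only step now ready → J.
That leaves E as the only ready step → E.
Next only D has its prerequisites met → D.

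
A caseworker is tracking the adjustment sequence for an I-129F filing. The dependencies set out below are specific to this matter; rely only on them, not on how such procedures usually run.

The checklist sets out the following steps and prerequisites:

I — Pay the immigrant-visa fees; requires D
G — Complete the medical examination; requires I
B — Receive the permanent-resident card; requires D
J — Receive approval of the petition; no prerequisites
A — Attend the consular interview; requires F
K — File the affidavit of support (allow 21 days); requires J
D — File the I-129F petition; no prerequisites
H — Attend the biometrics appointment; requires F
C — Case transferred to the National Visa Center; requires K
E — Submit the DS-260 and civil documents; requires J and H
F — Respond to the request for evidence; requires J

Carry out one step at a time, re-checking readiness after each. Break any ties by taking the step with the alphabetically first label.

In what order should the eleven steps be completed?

D, B, I, G, J, F, A, H, E, K, C

D and J have no prerequisites; D has the earlier label, so D is first.
B and I now also ready, so the ready set is {B, I, J}; B has the earlier label → B.
I and J are both available; I has the earlier label → I.
Ready: G and J. G has the earlier label → G.
J is the only step now ready → J.
Ready: F and K. F has the earlier label → F.
Ready: A, H and K. A has the earlier label → A.
H and K are both available; H has the earlier label → H.
Ready: E and K. E has the earlier label → E.
K needed J, now all done → K.
Next only C has its prerequisites met → C.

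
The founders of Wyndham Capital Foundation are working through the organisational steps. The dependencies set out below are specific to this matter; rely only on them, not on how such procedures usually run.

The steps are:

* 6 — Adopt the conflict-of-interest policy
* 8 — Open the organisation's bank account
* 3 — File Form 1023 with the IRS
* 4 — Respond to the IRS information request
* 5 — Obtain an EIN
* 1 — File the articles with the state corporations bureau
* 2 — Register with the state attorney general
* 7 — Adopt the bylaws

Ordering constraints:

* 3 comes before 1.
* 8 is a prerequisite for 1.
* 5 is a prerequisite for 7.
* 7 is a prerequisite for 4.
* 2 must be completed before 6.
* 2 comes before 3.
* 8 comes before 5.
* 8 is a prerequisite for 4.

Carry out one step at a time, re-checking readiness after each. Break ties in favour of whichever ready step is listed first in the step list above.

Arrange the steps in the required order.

8, 5, 2, 6, 3, 1, 7, 4

Nothing is required for 8 and 2. 8 is listed earlier → 8 first.
Ready: 5 and 2. 5 is listed earlier → 5.
7 now also ready, so the ready set is {2, 7}; 2 is listed earlier → 2.
6, 3 and 7 are all available; 6 is listed earlier → 6.
Now 3 and 7 have their prerequisites met. 3 is listed earlier, so 3 next.
1 now also ready, so the ready set is {1, 7}; 1 is listed earlier → 1.
7 needed 5, now all done → 7.
4 is the only step now ready → 4.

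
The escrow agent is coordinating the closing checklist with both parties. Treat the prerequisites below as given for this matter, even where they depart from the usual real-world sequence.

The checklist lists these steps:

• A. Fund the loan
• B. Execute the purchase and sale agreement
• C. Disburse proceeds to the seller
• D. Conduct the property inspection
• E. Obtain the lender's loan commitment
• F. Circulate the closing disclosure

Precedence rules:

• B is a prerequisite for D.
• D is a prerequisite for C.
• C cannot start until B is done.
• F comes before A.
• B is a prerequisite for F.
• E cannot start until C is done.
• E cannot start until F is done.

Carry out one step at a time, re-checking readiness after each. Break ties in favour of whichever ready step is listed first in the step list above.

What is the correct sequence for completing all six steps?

Only B has no prerequisites, so it is first.
D and F are both available; D is listed earlier → D.
C now also ready, so the ready set is {C, F}; C is listed earlier → C.
F is the only step now ready → F.
Now A and E have their prerequisites met. A is listed earlier, so A next.
Next only E has its prerequisites met → E.

B, D, C, F, A, E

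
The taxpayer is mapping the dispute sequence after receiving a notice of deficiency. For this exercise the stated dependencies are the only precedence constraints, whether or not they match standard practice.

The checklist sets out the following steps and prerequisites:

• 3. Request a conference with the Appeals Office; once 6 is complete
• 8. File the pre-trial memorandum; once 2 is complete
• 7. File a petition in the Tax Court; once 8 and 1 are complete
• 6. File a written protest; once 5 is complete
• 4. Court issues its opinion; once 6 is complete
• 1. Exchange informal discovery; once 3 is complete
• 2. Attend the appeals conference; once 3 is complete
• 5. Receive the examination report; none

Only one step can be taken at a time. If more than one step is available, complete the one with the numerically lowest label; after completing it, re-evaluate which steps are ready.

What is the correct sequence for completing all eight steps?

5 is the only step with nothing outstanding, so it goes first.
6 needed 5, now all done → 6.
3 and 4 are both available; 3 has the earlier label → 3.
Ready: 1, 2 and 4. 1 has the earlier label → 1.
2 and 4 are both available; 2 has the earlier label → 2.
Now 4 and 8 have their prerequisites met. 4 has the earlier label, so 4 next.
8 needed 2, now all done → 8.
7 needed 1 and 8, now all done → 7.

5 6 3 1 2 4 8 7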